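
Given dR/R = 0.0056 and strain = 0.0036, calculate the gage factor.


GF = (dR/R) / epsilon
= 0.0056 / 0.0036
= 1.5556

1.5556


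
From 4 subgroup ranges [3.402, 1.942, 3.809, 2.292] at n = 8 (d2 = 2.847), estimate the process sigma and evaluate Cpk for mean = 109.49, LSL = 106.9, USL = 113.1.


R_bar = (3.402 + 1.942 + 3.809 + 2.292) / 4 = 2.86125
sigma = R_bar / d2 = 2.86125 / 2.847 = 1.0050053
Cp = (USL - LSL)/(6*sigma) = (113.1 - 106.9)/(6*1.0050053) = 1.0282
Cpu = (113.1 - 109.49)/(3*1.0050053) = 1.1973
Cpl = (109.49 - 106.9)/(3*1.0050053) = 0.8590
Cpk = min(Cpu, Cpl) = 0.8590

0.8590


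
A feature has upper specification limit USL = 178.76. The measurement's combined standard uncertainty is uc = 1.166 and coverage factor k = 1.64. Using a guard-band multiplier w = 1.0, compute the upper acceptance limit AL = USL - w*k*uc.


U = k * uc = 1.64 * 1.166 = 1.91224
guard band g = w * U = 1.0 * 1.91224 = 1.91224
AL = USL - g = 178.76 - 1.91224
AL = 176.8478

176.8478


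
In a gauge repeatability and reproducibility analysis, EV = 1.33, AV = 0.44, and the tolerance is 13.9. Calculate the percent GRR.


GRR = sqrt(EV^2 + AV^2) = sqrt(1.33^2 + 0.44^2) = 1.4008926
%GRR = GRR / tol * 100 = 1.4008926 / 13.9 * 100
%GRR = 10.0784

10.0784


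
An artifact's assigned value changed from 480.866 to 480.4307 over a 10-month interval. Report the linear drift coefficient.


rate = (v2 - v1) / months
= (480.4307 - 480.866) / 10
= -0.4353 / 10
= -0.0435

-0.0435


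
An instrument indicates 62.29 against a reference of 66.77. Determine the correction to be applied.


Correction = standard - reading
= 66.77 - 62.29
= 4.4800

4.4800


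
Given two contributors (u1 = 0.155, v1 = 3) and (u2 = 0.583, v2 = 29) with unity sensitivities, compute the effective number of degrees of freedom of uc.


uc = sqrt(u1^2 + u2^2) = sqrt(0.155^2 + 0.583^2) = 0.60325285
v_eff = uc^4 / (u1^4/v1 + u2^4/v2)
= 0.60325285^4 / (0.155^4/3 + 0.583^4/29)
= 0.1324334 / 0.0041760048
v_eff = 31.7129

31.7129


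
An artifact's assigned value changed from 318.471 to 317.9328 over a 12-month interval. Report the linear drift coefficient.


rate = (v2 - v1) / months
= (317.9328 - 318.471) / 12
= -0.5382 / 12
= -0.0449

-0.0449


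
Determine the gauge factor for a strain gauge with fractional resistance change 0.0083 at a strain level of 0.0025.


GF = (dR/R) / epsilon
= 0.0083 / 0.0025
= 3.3200

3.3200


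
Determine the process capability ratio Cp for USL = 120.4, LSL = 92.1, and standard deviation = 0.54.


Cp = (USL - LSL) / (6 * sigma)
= (120.4 - 92.1) / (6 * 0.54)
= 28.3000 / 3.2400
= 8.7346

8.7346


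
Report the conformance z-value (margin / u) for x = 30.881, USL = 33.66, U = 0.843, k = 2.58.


u = U / k = 0.843 / 2.58 = 0.32674419
margin = |USL - x| = |33.66 - 30.881| = 2.779
z = margin / u = 2.779 / 0.32674419
z = 8.5051

8.5051


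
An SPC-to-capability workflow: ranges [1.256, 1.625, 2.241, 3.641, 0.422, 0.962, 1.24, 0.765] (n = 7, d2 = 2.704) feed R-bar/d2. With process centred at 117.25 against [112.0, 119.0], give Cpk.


R_bar = (1.256 + 1.625 + 2.241 + 3.641 + 0.422 + 0.962 + 1.24 + 0.765) / 8 = 1.519
sigma = R_bar / d2 = 1.519 / 2.704 = 0.56176036
Cp = (USL - LSL)/(6*sigma) = (119.0 - 112.0)/(6*0.56176036) = 2.0768
Cpu = (119.0 - 117.25)/(3*0.56176036) = 1.0384
Cpl = (117.25 - 112.0)/(3*0.56176036) = 3.1152
Cpk = min(Cpu, Cpl) = 1.0384

1.0384


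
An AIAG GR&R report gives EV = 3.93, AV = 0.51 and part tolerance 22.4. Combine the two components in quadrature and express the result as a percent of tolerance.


GRR = sqrt(EV^2 + AV^2) = sqrt(3.93^2 + 0.51^2) = 3.9629534
%GRR = GRR / tol * 100 = 3.9629534 / 22.4 * 100
%GRR = 17.6918

17.6918


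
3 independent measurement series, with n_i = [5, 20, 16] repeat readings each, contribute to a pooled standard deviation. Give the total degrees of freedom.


nu = sum_i (n_i - 1)
nu = ((5 - 1) + (20 - 1) + (16 - 1))
nu = 4 + 19 + 15
nu = 38

38


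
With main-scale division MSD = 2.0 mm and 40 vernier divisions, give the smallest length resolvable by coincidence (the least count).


LC = MSD / n_div
= 2.0 / 40
= 0.0500

0.0500


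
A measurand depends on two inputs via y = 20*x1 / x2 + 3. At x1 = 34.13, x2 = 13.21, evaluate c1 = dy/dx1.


y = 20*x1 / x2 + 3
dy/dx1 = 20/x2
Evaluate at x2 = 13.21: c1 = 20 / 13.21
c1 = 1.5140

1.5140


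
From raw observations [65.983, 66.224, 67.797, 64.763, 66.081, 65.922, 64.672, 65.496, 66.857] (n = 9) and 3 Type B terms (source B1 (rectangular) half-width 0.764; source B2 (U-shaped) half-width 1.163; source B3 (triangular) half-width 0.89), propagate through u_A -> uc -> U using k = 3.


mean = (65.983 + 66.224 + 67.797 + 64.763 + 66.081 + 65.922 + 64.672 + 65.496 + 66.857) / 9 = 65.97722222
s = sqrt(sum((x - mean)^2)/(n-1)) = 0.97274531
u_A = s / sqrt(n) = 0.97274531 / sqrt(9) = 0.32424844
u_B1 = 0.764 / sqrt(3) = 0.44109561
u_B2 = 1.163 / sqrt(2) = 0.82236519
u_B3 = 0.89 / sqrt(6) = 0.36334098
uc = sqrt(0.32424844^2 + 0.44109561^2 + 0.82236519^2 + 0.36334098^2) = 1.0526175
U = k * uc = 3 * 1.0526175
U = 3.1579

3.1579


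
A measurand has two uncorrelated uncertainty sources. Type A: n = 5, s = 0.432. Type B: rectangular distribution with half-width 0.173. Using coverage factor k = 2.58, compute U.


u_A = s / sqrt(n) = 0.432 / sqrt(5) = 0.19319627
u_B = half_width / sqrt(3) = 0.173 / sqrt(3) = 0.099881597
uc = sqrt(u_A^2 + u_B^2) = sqrt(0.19319627^2 + 0.099881597^2) = 0.21748823
U = k * uc = 2.58 * 0.21748823
U = 0.5611

0.5611


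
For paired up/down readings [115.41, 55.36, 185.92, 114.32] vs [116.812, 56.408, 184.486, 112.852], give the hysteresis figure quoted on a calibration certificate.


|115.41 - 116.812| = 1.4020
|55.36 - 56.408| = 1.0480
|185.92 - 184.486| = 1.4340
|114.32 - 112.852| = 1.4680
hysteresis = max(diffs) = 1.4680

1.4680


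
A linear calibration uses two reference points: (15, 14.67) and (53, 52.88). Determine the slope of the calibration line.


slope = (y2 - y1) / (x2 - x1)
= (52.88 - 14.67) / (53 - 15)
= 38.2100 / 38
= 1.0055

1.0055


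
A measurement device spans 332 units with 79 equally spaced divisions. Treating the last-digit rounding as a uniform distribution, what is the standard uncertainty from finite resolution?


resolution = range / divisions
resolution = 332 / 79 = 4.2025316
u_res = resolution / (2*sqrt(3))
u_res = 4.2025316 / 3.4641016
u_res = 1.2132

1.2132


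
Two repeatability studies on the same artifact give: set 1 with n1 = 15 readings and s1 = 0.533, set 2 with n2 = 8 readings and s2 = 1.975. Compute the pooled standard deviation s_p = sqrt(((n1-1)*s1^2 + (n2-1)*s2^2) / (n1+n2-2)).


s_p = sqrt(((n1-1)*s1^2 + (n2-1)*s2^2) / (n1+n2-2))
numerator = (15-1)*0.533^2 + (8-1)*1.975^2 = 3.977246 + 27.304375 = 31.281621
denominator = 15 + 8 - 2 = 21
s_p^2 = 31.281621 / 21 = 1.489601
s_p = sqrt(1.489601) = 1.2205

1.2205


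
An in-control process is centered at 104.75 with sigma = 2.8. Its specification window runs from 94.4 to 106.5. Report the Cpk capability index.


Cpu = (USL - mean) / (3*sigma) = (106.5 - 104.75) / (3*2.8) = 0.2083
Cpl = (mean - LSL) / (3*sigma) = (104.75 - 94.4) / (3*2.8) = 1.2321
Cpk = min(Cpu, Cpl) = 0.2083

0.2083


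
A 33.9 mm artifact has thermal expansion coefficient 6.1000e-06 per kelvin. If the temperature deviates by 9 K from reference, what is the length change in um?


dL = L * alpha * dT
= 33.9 * 6.1000e-06 * 9
= 0.0018611 mm
dL_um = 0.0018611 * 1000 = 1.8611 um

1.8611


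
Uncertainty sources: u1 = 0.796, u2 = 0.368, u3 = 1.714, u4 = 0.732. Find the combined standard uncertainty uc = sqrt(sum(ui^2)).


uc = sqrt(0.796^2 + 0.368^2 + 1.714^2 + 0.732^2)
uc = sqrt(4.24266)
uc = 2.0598

2.0598


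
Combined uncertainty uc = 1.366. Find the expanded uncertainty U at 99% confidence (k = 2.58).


U = k * uc
U = 2.58 * 1.366
U = 3.5243

3.5243


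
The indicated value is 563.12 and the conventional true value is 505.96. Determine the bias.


Systematic error = measured - true
= 563.12 - 505.96
= 57.1600

57.1600


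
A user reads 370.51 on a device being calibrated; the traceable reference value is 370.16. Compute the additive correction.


Correction = standard - reading
= 370.16 - 370.51
= -0.3500

-0.3500


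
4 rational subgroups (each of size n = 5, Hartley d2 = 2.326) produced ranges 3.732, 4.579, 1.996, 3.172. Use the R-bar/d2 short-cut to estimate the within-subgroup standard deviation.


R_bar = (3.732 + 4.579 + 1.996 + 3.172) / 4
R_bar = 13.479 / 4 = 3.36975
sigma_hat = R_bar / d2 = 3.36975 / 2.326 = 1.4487

1.4487


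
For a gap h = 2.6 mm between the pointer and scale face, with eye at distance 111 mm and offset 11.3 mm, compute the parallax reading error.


error = h * offset / d
= 2.6 * 11.3 / 111
= 0.2647

0.2647


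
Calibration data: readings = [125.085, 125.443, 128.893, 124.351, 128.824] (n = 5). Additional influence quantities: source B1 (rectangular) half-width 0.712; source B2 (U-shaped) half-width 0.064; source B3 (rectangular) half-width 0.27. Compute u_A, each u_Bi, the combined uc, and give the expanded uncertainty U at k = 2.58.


mean = (125.085 + 125.443 + 128.893 + 124.351 + 128.824) / 5 = 126.5192
s = sqrt(sum((x - mean)^2)/(n-1)) = 2.1715925
u_A = s / sqrt(n) = 2.1715925 / sqrt(5) = 0.97116569
u_B1 = 0.712 / sqrt(3) = 0.41107339
u_B2 = 0.064 / sqrt(2) = 0.045254834
u_B3 = 0.27 / sqrt(3) = 0.15588457
uc = sqrt(0.97116569^2 + 0.41107339^2 + 0.045254834^2 + 0.15588457^2) = 1.0670015
U = k * uc = 2.58 * 1.0670015
U = 2.7529

2.7529


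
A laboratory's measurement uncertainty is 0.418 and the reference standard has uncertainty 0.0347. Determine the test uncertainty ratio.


TUR = u_lab / u_ref
= 0.418 / 0.0347
= 12.0461

12.0461


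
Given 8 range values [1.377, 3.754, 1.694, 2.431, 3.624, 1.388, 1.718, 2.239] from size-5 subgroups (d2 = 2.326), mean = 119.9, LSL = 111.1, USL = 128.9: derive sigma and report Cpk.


R_bar = (1.377 + 3.754 + 1.694 + 2.431 + 3.624 + 1.388 + 1.718 + 2.239) / 8 = 2.278125
sigma = R_bar / d2 = 2.278125 / 2.326 = 0.97941745
Cp = (USL - LSL)/(6*sigma) = (128.9 - 111.1)/(6*0.97941745) = 3.0290
Cpu = (128.9 - 119.9)/(3*0.97941745) = 3.0630
Cpl = (119.9 - 111.1)/(3*0.97941745) = 2.9950
Cpk = min(Cpu, Cpl) = 2.9950

2.9950


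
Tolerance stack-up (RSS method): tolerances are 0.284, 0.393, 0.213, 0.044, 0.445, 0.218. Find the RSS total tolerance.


RSS = sqrt(0.284^2 + 0.393^2 + 0.213^2 + 0.044^2 + 0.445^2 + 0.218^2)
= sqrt(0.527959)
= 0.7266

0.7266


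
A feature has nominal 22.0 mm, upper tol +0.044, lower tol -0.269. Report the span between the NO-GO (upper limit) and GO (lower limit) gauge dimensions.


GO = nominal - lower_tol (smallest hole = maximum material condition)
GO = 22.0 - 0.269 = 21.731
NO-GO = nominal + upper_tol (largest hole = least material condition)
NO-GO = 22.0 + 0.044 = 22.044
spread = NO-GO - GO = 22.044 - 21.731 = 0.3130

0.3130


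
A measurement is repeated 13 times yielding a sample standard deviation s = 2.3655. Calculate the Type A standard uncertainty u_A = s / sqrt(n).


u_A = s / sqrt(n)
u_A = 2.3655 / sqrt(13)
u_A = 2.3655 / 3.6055513
u_A = 0.6561

0.6561


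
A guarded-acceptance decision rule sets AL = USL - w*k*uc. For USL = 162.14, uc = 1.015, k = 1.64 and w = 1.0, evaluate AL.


U = k * uc = 1.64 * 1.015 = 1.6646
guard band g = w * U = 1.0 * 1.6646 = 1.6646
AL = USL - g = 162.14 - 1.6646
AL = 160.4754

160.4754


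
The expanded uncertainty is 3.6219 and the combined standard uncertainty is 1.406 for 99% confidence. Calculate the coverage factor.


k = U / uc
k = 3.6219 / 1.406
k = 2.576

2.576


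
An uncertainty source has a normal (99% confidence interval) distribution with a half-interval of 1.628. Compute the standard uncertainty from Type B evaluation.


u_B = half_width / 2.576
u_B = 1.628 / 2.576
u_B = 0.6320

0.6320


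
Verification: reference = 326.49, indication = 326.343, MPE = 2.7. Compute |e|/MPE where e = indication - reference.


e = indication - reference = 326.343 - 326.49 = -0.1470
|e| = 0.1470
ratio = |e| / MPE = 0.1470 / 2.7
ratio = 0.0544

0.0544


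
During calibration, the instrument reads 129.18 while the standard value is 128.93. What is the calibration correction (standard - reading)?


Correction = standard - reading
= 128.93 - 129.18
= -0.2500

-0.2500


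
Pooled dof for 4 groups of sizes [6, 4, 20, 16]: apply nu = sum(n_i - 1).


nu = sum_i (n_i - 1)
nu = ((6 - 1) + (4 - 1) + (20 - 1) + (16 - 1))
nu = 5 + 3 + 19 + 15
nu = 42

42


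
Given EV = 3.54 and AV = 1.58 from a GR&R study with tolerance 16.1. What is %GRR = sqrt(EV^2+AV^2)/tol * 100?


GRR = sqrt(EV^2 + AV^2) = sqrt(3.54^2 + 1.58^2) = 3.8765964
%GRR = GRR / tol * 100 = 3.8765964 / 16.1 * 100
%GRR = 24.0782

24.0782


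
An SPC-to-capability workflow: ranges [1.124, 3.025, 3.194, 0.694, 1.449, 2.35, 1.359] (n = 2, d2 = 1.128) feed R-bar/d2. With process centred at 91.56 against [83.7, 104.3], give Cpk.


R_bar = (1.124 + 3.025 + 3.194 + 0.694 + 1.449 + 2.35 + 1.359) / 7 = 1.885
sigma = R_bar / d2 = 1.885 / 1.128 = 1.6710993
Cp = (USL - LSL)/(6*sigma) = (104.3 - 83.7)/(6*1.6710993) = 2.0545
Cpu = (104.3 - 91.56)/(3*1.6710993) = 2.5412
Cpl = (91.56 - 83.7)/(3*1.6710993) = 1.5678
Cpk = min(Cpu, Cpl) = 1.5678

1.5678


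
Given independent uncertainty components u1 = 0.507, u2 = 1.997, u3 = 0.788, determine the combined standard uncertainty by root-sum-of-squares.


uc = sqrt(0.507^2 + 1.997^2 + 0.788^2)
uc = sqrt(4.866002)
uc = 2.2059

2.2059


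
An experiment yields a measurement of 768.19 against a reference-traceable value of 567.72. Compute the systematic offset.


Systematic error = measured - true
= 768.19 - 567.72
= 200.4700

200.4700


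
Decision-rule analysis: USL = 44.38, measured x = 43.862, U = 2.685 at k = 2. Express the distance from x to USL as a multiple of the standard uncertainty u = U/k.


u = U / k = 2.685 / 2 = 1.3425
margin = |USL - x| = |44.38 - 43.862| = 0.518
z = margin / u = 0.518 / 1.3425
z = 0.3858

0.3858


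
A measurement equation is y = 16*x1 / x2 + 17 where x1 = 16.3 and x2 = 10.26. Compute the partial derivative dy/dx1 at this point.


y = 16*x1 / x2 + 17
dy/dx1 = 16/x2
Evaluate at x2 = 10.26: c1 = 16 / 10.26
c1 = 1.5595

1.5595


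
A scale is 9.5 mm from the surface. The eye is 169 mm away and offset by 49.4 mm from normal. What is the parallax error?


error = h * offset / d
= 9.5 * 49.4 / 169
= 2.7769

2.7769


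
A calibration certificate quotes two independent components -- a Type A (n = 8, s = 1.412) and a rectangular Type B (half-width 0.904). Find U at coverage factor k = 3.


u_A = s / sqrt(n) = 1.412 / sqrt(8) = 0.49921739
u_B = half_width / sqrt(3) = 0.904 / sqrt(3) = 0.52192464
uc = sqrt(u_A^2 + u_B^2) = sqrt(0.49921739^2 + 0.52192464^2) = 0.72223496
U = k * uc = 3 * 0.72223496
U = 2.1667

2.1667


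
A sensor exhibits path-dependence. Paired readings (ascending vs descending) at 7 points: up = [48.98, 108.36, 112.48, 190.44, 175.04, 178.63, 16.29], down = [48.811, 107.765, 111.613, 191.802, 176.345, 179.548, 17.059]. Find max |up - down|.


|48.98 - 48.811| = 0.1690
|108.36 - 107.765| = 0.5950
|112.48 - 111.613| = 0.8670
|190.44 - 191.802| = 1.3620
|175.04 - 176.345| = 1.3050
|178.63 - 179.548| = 0.9180
|16.29 - 17.059| = 0.7690
hysteresis = max(diffs) = 1.3620

1.3620


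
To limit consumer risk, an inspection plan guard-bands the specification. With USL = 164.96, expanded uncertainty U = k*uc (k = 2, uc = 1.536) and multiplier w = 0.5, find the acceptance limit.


U = k * uc = 2 * 1.536 = 3.072
guard band g = w * U = 0.5 * 3.072 = 1.536
AL = USL - g = 164.96 - 1.536
AL = 163.4240

163.4240


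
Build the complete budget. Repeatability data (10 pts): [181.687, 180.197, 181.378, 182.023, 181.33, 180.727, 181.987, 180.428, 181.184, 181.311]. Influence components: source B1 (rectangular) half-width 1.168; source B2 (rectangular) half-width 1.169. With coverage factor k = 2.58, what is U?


mean = (181.687 + 180.197 + 181.378 + 182.023 + 181.33 + 180.727 + 181.987 + 180.428 + 181.184 + 181.311) / 10 = 181.2252
s = sqrt(sum((x - mean)^2)/(n-1)) = 0.61593647
u_A = s / sqrt(n) = 0.61593647 / sqrt(10) = 0.19477621
u_B1 = 1.168 / sqrt(3) = 0.67434511
u_B2 = 1.169 / sqrt(3) = 0.67492246
uc = sqrt(0.19477621^2 + 0.67434511^2 + 0.67492246^2) = 0.97375532
U = k * uc = 2.58 * 0.97375532
U = 2.5123

2.5123


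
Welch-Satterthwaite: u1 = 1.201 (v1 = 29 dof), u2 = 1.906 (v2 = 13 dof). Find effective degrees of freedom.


uc = sqrt(u1^2 + u2^2) = sqrt(1.201^2 + 1.906^2) = 2.2528287
v_eff = uc^4 / (u1^4/v1 + u2^4/v2)
= 2.2528287^4 / (1.201^4/29 + 1.906^4/13)
= 25.758032 / 1.0869342
v_eff = 23.6979

23.6979


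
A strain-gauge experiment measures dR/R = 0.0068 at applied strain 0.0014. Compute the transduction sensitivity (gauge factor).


GF = (dR/R) / epsilon
= 0.0068 / 0.0014
= 4.8571

4.8571


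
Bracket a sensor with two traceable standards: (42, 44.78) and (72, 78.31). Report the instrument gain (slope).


slope = (y2 - y1) / (x2 - x1)
= (78.31 - 44.78) / (72 - 42)
= 33.5300 / 30
= 1.1177

1.1177


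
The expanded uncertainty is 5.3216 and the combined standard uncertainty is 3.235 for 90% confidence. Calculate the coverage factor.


k = U / uc
k = 5.3216 / 3.235
k = 1.645

1.645


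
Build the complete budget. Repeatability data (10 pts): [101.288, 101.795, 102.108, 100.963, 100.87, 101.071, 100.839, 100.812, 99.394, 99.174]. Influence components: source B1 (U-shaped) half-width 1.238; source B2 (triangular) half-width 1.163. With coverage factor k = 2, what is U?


mean = (101.288 + 101.795 + 102.108 + 100.963 + 100.87 + 101.071 + 100.839 + 100.812 + 99.394 + 99.174) / 10 = 100.8314
s = sqrt(sum((x - mean)^2)/(n-1)) = 0.92234366
u_A = s / sqrt(n) = 0.92234366 / sqrt(10) = 0.29167068
u_B1 = 1.238 / sqrt(2) = 0.8753982
u_B2 = 1.163 / sqrt(6) = 0.47479276
uc = sqrt(0.29167068^2 + 0.8753982^2 + 0.47479276^2) = 1.0377003
U = k * uc = 2 * 1.0377003
U = 2.0754

2.0754


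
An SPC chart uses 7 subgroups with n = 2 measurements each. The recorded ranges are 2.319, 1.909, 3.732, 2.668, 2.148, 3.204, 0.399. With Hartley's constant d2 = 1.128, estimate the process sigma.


R_bar = (2.319 + 1.909 + 3.732 + 2.668 + 2.148 + 3.204 + 0.399) / 7
R_bar = 16.379 / 7 = 2.3398571
sigma_hat = R_bar / d2 = 2.3398571 / 1.128 = 2.0743

2.0743


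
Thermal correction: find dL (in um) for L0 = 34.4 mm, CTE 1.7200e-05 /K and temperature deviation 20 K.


dL = L * alpha * dT
= 34.4 * 1.7200e-05 * 20
= 0.0118336 mm
dL_um = 0.0118336 * 1000 = 11.8336 um

11.8336


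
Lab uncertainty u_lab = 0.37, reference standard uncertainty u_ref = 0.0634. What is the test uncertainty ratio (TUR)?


TUR = u_lab / u_ref
= 0.37 / 0.0634
= 5.8360

5.8360


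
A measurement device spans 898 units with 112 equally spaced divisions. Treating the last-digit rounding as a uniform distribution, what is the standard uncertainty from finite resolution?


resolution = range / divisions
resolution = 898 / 112 = 8.0178571
u_res = resolution / (2*sqrt(3))
u_res = 8.0178571 / 3.4641016
u_res = 2.3146

2.3146


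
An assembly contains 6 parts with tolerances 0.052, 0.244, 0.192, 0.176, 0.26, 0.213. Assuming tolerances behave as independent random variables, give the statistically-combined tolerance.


RSS = sqrt(0.052^2 + 0.244^2 + 0.192^2 + 0.176^2 + 0.26^2 + 0.213^2)
= sqrt(0.243049)
= 0.4930

0.4930


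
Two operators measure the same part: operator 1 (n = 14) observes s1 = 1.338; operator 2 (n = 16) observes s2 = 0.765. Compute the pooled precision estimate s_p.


s_p = sqrt(((n1-1)*s1^2 + (n2-1)*s2^2) / (n1+n2-2))
numerator = (14-1)*1.338^2 + (16-1)*0.765^2 = 23.273172 + 8.778375 = 32.051547
denominator = 14 + 16 - 2 = 28
s_p^2 = 32.051547 / 28 = 1.1446981
s_p = sqrt(1.1446981) = 1.0699

1.0699


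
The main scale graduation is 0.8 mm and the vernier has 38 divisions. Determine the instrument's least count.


LC = MSD / n_div
= 0.8 / 38
= 0.0211

0.0211


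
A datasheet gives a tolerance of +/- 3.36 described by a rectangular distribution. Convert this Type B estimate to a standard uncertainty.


u_B = half_width / sqrt(3)
u_B = 3.36 / 1.7320508
u_B = 1.9399

1.9399


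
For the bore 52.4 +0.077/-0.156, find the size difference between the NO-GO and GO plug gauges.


GO = nominal - lower_tol (smallest hole = maximum material condition)
GO = 52.4 - 0.156 = 52.244
NO-GO = nominal + upper_tol (largest hole = least material condition)
NO-GO = 52.4 + 0.077 = 52.477
spread = NO-GO - GO = 52.477 - 52.244 = 0.2330

0.2330


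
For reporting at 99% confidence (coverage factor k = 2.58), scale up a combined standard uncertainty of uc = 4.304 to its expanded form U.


U = k * uc
U = 2.58 * 4.304
U = 11.1043

11.1043


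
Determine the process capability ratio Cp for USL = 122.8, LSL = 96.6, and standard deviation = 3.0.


Cp = (USL - LSL) / (6 * sigma)
= (122.8 - 96.6) / (6 * 3.0)
= 26.2000 / 18.0000
= 1.4556

1.4556


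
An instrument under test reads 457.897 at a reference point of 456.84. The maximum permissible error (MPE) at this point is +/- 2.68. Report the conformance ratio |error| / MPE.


e = indication - reference = 457.897 - 456.84 = 1.0570
|e| = 1.0570
ratio = |e| / MPE = 1.0570 / 2.68
ratio = 0.3944

0.3944


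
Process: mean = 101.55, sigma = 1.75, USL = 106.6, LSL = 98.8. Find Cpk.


Cpu = (USL - mean) / (3*sigma) = (106.6 - 101.55) / (3*1.75) = 0.9619
Cpl = (mean - LSL) / (3*sigma) = (101.55 - 98.8) / (3*1.75) = 0.5238
Cpk = min(Cpu, Cpl) = 0.5238

0.5238


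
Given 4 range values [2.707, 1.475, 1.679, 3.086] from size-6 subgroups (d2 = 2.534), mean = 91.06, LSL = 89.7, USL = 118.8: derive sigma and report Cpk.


R_bar = (2.707 + 1.475 + 1.679 + 3.086) / 4 = 2.23675
sigma = R_bar / d2 = 2.23675 / 2.534 = 0.88269534
Cp = (USL - LSL)/(6*sigma) = (118.8 - 89.7)/(6*0.88269534) = 5.4945
Cpu = (118.8 - 91.06)/(3*0.88269534) = 10.4755
Cpl = (91.06 - 89.7)/(3*0.88269534) = 0.5136
Cpk = min(Cpu, Cpl) = 0.5136

0.5136


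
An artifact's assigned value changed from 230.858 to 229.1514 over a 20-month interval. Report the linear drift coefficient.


rate = (v2 - v1) / months
= (229.1514 - 230.858) / 20
= -1.7066 / 20
= -0.0853

-0.0853


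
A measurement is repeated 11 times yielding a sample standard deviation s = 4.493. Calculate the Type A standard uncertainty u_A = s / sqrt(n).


u_A = s / sqrt(n)
u_A = 4.493 / sqrt(11)
u_A = 4.493 / 3.3166248
u_A = 1.3547

1.3547


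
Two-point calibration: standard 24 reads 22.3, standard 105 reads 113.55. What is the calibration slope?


slope = (y2 - y1) / (x2 - x1)
= (113.55 - 22.3) / (105 - 24)
= 91.2500 / 81
= 1.1265

1.1265


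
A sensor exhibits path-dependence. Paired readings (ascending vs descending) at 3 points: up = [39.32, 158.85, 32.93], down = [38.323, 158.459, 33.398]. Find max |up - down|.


|39.32 - 38.323| = 0.9970
|158.85 - 158.459| = 0.3910
|32.93 - 33.398| = 0.4680
hysteresis = max(diffs) = 0.9970

0.9970


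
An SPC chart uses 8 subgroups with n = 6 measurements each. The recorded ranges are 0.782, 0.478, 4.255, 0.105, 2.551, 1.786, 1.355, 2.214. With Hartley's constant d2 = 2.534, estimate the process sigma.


R_bar = (0.782 + 0.478 + 4.255 + 0.105 + 2.551 + 1.786 + 1.355 + 2.214) / 8
R_bar = 13.526 / 8 = 1.69075
sigma_hat = R_bar / d2 = 1.69075 / 2.534 = 0.6672

0.6672


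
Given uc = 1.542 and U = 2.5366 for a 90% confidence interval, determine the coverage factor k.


k = U / uc
k = 2.5366 / 1.542
k = 1.645

1.645


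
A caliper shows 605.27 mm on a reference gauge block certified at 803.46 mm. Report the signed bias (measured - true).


Systematic error = measured - true
= 605.27 - 803.46
= -198.1900

-198.1900


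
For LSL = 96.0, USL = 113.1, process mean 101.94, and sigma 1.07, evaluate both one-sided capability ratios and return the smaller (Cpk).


Cpu = (USL - mean) / (3*sigma) = (113.1 - 101.94) / (3*1.07) = 3.4766
Cpl = (mean - LSL) / (3*sigma) = (101.94 - 96.0) / (3*1.07) = 1.8505
Cpk = min(Cpu, Cpl) = 1.8505

1.8505


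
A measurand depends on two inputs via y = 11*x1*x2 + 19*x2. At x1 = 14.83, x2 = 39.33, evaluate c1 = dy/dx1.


y = 11*x1*x2 + 19*x2
dy/dx1 = 11*x2
Evaluate at x2 = 39.33: c1 = 11 * 39.33
c1 = 432.6300

432.6300


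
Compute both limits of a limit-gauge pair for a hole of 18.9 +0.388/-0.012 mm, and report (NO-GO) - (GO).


GO = nominal - lower_tol (smallest hole = maximum material condition)
GO = 18.9 - 0.012 = 18.888
NO-GO = nominal + upper_tol (largest hole = least material condition)
NO-GO = 18.9 + 0.388 = 19.288
spread = NO-GO - GO = 19.288 - 18.888 = 0.4000

0.4000


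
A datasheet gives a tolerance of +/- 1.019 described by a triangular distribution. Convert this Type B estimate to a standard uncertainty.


u_B = half_width / sqrt(6)
u_B = 1.019 / 2.4494897
u_B = 0.4160

0.4160


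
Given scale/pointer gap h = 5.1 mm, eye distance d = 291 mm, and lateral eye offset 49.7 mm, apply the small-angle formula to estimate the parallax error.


error = h * offset / d
= 5.1 * 49.7 / 291
= 0.8710

0.8710


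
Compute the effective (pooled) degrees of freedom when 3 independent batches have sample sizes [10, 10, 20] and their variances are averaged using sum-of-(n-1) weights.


nu = sum_i (n_i - 1)
nu = ((10 - 1) + (10 - 1) + (20 - 1))
nu = 9 + 9 + 19
nu = 37

37


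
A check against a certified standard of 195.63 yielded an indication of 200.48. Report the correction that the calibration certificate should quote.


Correction = standard - reading
= 195.63 - 200.48
= -4.8500

-4.8500


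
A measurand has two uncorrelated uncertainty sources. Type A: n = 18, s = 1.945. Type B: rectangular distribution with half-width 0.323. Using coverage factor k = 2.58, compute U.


u_A = s / sqrt(n) = 1.945 / sqrt(18) = 0.4584409
u_B = half_width / sqrt(3) = 0.323 / sqrt(3) = 0.18648414
uc = sqrt(u_A^2 + u_B^2) = sqrt(0.4584409^2 + 0.18648414^2) = 0.49491857
U = k * uc = 2.58 * 0.49491857
U = 1.2769

1.2769


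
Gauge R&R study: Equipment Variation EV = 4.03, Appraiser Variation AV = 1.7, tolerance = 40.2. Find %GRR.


GRR = sqrt(EV^2 + AV^2) = sqrt(4.03^2 + 1.7^2) = 4.3738884
%GRR = GRR / tol * 100 = 4.3738884 / 40.2 * 100
%GRR = 10.8803

10.8803


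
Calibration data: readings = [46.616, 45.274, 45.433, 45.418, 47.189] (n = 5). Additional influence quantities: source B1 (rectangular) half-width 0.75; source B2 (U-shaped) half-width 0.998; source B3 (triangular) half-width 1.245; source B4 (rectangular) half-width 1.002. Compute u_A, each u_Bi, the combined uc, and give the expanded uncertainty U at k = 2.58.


mean = (46.616 + 45.274 + 45.433 + 45.418 + 47.189) / 5 = 45.986
s = sqrt(sum((x - mean)^2)/(n-1)) = 0.86305938
u_A = s / sqrt(n) = 0.86305938 / sqrt(5) = 0.38597189
u_B1 = 0.75 / sqrt(3) = 0.4330127
u_B2 = 0.998 / sqrt(2) = 0.70569257
u_B3 = 1.245 / sqrt(6) = 0.50826912
u_B4 = 1.002 / sqrt(3) = 0.57850497
uc = sqrt(0.38597189^2 + 0.4330127^2 + 0.70569257^2 + 0.50826912^2 + 0.57850497^2) = 1.1947727
U = k * uc = 2.58 * 1.1947727
U = 3.0825

3.0825


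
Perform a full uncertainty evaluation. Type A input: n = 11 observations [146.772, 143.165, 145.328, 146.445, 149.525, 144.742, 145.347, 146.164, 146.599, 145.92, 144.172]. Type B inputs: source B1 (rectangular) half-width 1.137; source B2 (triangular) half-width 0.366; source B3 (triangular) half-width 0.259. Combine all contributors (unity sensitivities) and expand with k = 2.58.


mean = (146.772 + 143.165 + 145.328 + 146.445 + 149.525 + 144.742 + 145.347 + 146.164 + 146.599 + 145.92 + 144.172) / 11 = 145.8344545
s = sqrt(sum((x - mean)^2)/(n-1)) = 1.6477147
u_A = s / sqrt(n) = 1.6477147 / sqrt(11) = 0.49680467
u_B1 = 1.137 / sqrt(3) = 0.65644726
u_B2 = 0.366 / sqrt(6) = 0.14941887
u_B3 = 0.259 / sqrt(6) = 0.10573631
uc = sqrt(0.49680467^2 + 0.65644726^2 + 0.14941887^2 + 0.10573631^2) = 0.84335286
U = k * uc = 2.58 * 0.84335286
U = 2.1759

2.1759


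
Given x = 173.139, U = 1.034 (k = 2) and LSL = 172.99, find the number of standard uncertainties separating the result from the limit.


u = U / k = 1.034 / 2 = 0.517
margin = |LSL - x| = |172.99 - 173.139| = 0.149
z = margin / u = 0.149 / 0.517
z = 0.2882

0.2882


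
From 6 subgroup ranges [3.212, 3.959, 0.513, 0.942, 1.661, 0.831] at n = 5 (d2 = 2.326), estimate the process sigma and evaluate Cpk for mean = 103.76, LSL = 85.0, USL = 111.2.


R_bar = (3.212 + 3.959 + 0.513 + 0.942 + 1.661 + 0.831) / 6 = 1.853
sigma = R_bar / d2 = 1.853 / 2.326 = 0.7966466
Cp = (USL - LSL)/(6*sigma) = (111.2 - 85.0)/(6*0.7966466) = 5.4813
Cpu = (111.2 - 103.76)/(3*0.7966466) = 3.1130
Cpl = (103.76 - 85.0)/(3*0.7966466) = 7.8496
Cpk = min(Cpu, Cpl) = 3.1130

3.1130


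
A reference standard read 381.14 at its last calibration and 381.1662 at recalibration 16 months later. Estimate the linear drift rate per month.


rate = (v2 - v1) / months
= (381.1662 - 381.14) / 16
= 0.0262 / 16
= 0.0016

0.0016


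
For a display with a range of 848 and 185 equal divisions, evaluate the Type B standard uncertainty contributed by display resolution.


resolution = range / divisions
resolution = 848 / 185 = 4.5837838
u_res = resolution / (2*sqrt(3))
u_res = 4.5837838 / 3.4641016
u_res = 1.3232

1.3232


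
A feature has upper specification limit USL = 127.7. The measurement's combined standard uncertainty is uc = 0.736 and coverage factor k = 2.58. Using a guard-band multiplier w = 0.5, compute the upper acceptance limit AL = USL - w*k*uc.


U = k * uc = 2.58 * 0.736 = 1.89888
guard band g = w * U = 0.5 * 1.89888 = 0.94944
AL = USL - g = 127.7 - 0.94944
AL = 126.7506

126.7506


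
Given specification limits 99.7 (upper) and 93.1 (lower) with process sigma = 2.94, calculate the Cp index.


Cp = (USL - LSL) / (6 * sigma)
= (99.7 - 93.1) / (6 * 2.94)
= 6.6000 / 17.6400
= 0.3741

0.3741


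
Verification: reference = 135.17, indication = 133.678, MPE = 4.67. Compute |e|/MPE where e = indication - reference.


e = indication - reference = 133.678 - 135.17 = -1.4920
|e| = 1.4920
ratio = |e| / MPE = 1.4920 / 4.67
ratio = 0.3195

0.3195


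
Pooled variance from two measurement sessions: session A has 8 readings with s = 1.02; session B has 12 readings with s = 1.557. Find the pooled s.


s_p = sqrt(((n1-1)*s1^2 + (n2-1)*s2^2) / (n1+n2-2))
numerator = (8-1)*1.02^2 + (12-1)*1.557^2 = 7.2828 + 26.666739 = 33.949539
denominator = 8 + 12 - 2 = 18
s_p^2 = 33.949539 / 18 = 1.8860855
s_p = sqrt(1.8860855) = 1.3733

1.3733


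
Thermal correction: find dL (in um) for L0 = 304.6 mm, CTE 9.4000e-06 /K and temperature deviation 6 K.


dL = L * alpha * dT
= 304.6 * 9.4000e-06 * 6
= 0.0171794 mm
dL_um = 0.0171794 * 1000 = 17.1794 um

17.1794


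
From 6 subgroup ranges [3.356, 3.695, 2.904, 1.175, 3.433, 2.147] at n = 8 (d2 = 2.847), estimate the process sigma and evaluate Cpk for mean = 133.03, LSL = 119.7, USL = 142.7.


R_bar = (3.356 + 3.695 + 2.904 + 1.175 + 3.433 + 2.147) / 6 = 2.785
sigma = R_bar / d2 = 2.785 / 2.847 = 0.97822269
Cp = (USL - LSL)/(6*sigma) = (142.7 - 119.7)/(6*0.97822269) = 3.9187
Cpu = (142.7 - 133.03)/(3*0.97822269) = 3.2951
Cpl = (133.03 - 119.7)/(3*0.97822269) = 4.5423
Cpk = min(Cpu, Cpl) = 3.2951

3.2951


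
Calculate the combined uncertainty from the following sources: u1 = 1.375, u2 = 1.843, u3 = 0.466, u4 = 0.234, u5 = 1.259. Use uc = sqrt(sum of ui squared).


uc = sqrt(1.375^2 + 1.843^2 + 0.466^2 + 0.234^2 + 1.259^2)
uc = sqrt(7.144267)
uc = 2.6729

2.6729


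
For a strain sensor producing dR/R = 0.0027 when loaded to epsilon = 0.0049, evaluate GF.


GF = (dR/R) / epsilon
= 0.0027 / 0.0049
= 0.5510

0.5510


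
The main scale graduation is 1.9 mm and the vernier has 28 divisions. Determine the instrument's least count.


LC = MSD / n_div
= 1.9 / 28
= 0.0679

0.0679


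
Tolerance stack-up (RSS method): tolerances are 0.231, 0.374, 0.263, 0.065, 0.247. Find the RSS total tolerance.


RSS = sqrt(0.231^2 + 0.374^2 + 0.263^2 + 0.065^2 + 0.247^2)
= sqrt(0.32764)
= 0.5724

0.5724


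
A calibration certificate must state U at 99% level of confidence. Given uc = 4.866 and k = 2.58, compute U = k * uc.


U = k * uc
U = 2.58 * 4.866
U = 12.5543

12.5543


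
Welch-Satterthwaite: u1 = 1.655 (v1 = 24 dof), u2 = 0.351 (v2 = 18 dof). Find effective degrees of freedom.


uc = sqrt(u1^2 + u2^2) = sqrt(1.655^2 + 0.351^2) = 1.6918115
v_eff = uc^4 / (u1^4/v1 + u2^4/v2)
= 1.6918115^4 / (1.655^4/24 + 0.351^4/18)
= 8.1923385 / 0.31343733
v_eff = 26.1371

26.1371


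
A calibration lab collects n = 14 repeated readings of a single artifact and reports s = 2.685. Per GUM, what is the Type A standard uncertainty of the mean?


u_A = s / sqrt(n)
u_A = 2.685 / sqrt(14)
u_A = 2.685 / 3.7416574
u_A = 0.7176

0.7176


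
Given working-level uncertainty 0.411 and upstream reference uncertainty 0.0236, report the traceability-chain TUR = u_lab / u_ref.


TUR = u_lab / u_ref
= 0.411 / 0.0236
= 17.4153

17.4153


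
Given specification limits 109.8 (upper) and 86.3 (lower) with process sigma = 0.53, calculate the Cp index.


Cp = (USL - LSL) / (6 * sigma)
= (109.8 - 86.3) / (6 * 0.53)
= 23.5000 / 3.1800
= 7.3899

7.3899


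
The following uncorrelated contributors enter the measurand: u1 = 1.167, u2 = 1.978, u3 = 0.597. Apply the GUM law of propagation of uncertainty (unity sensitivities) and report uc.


uc = sqrt(1.167^2 + 1.978^2 + 0.597^2)
uc = sqrt(5.630782)
uc = 2.3729

2.3729


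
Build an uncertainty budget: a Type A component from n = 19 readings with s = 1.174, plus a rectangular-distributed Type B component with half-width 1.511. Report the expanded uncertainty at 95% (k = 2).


u_A = s / sqrt(n) = 1.174 / sqrt(19) = 0.26933407
u_B = half_width / sqrt(3) = 1.511 / sqrt(3) = 0.87237626
uc = sqrt(u_A^2 + u_B^2) = sqrt(0.26933407^2 + 0.87237626^2) = 0.91300667
U = k * uc = 2 * 0.91300667
U = 1.8260

1.8260


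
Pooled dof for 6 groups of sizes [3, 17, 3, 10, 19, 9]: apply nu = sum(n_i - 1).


nu = sum_i (n_i - 1)
nu = ((3 - 1) + (17 - 1) + (3 - 1) + (10 - 1) + (19 - 1) + (9 - 1))
nu = 2 + 16 + 2 + 9 + 18 + 8
nu = 55

55


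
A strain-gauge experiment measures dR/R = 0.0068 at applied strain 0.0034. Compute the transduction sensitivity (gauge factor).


GF = (dR/R) / epsilon
= 0.0068 / 0.0034
= 2.0000

2.0000


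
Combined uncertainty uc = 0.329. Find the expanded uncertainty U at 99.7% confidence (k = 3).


U = k * uc
U = 3 * 0.329
U = 0.9870

0.9870


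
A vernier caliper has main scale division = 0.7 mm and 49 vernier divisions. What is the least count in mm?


LC = MSD / n_div
= 0.7 / 49
= 0.0143

0.0143


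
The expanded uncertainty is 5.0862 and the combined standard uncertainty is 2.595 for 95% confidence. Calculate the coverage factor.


k = U / uc
k = 5.0862 / 2.595
k = 1.96

1.96


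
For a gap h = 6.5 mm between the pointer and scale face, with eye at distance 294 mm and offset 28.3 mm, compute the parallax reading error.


error = h * offset / d
= 6.5 * 28.3 / 294
= 0.6257

0.6257


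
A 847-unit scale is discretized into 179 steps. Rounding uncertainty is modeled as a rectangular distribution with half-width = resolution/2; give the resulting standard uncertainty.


resolution = range / divisions
resolution = 847 / 179 = 4.7318436
u_res = resolution / (2*sqrt(3))
u_res = 4.7318436 / 3.4641016
u_res = 1.3660

1.3660


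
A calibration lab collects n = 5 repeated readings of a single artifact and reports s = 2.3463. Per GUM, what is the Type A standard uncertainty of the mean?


u_A = s / sqrt(n)
u_A = 2.3463 / sqrt(5)
u_A = 2.3463 / 2.236068
u_A = 1.0493

1.0493


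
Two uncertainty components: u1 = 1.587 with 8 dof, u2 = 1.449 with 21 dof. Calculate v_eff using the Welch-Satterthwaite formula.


uc = sqrt(u1^2 + u2^2) = sqrt(1.587^2 + 1.449^2) = 2.1489928
v_eff = uc^4 / (u1^4/v1 + u2^4/v2)
= 2.1489928^4 / (1.587^4/8 + 1.449^4/21)
= 21.327495 / 1.0028189
v_eff = 21.2675

21.2675


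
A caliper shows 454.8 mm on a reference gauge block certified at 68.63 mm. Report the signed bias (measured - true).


Systematic error = measured - true
= 454.8 - 68.63
= 386.1700

386.1700


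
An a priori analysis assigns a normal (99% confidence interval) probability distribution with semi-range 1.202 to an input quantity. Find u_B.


u_B = half_width / 2.576
u_B = 1.202 / 2.576
u_B = 0.4666

0.4666


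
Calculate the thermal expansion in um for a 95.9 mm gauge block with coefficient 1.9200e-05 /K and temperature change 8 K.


dL = L * alpha * dT
= 95.9 * 1.9200e-05 * 8
= 0.0147302 mm
dL_um = 0.0147302 * 1000 = 14.7302 um

14.7302


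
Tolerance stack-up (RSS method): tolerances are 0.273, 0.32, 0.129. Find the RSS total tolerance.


RSS = sqrt(0.273^2 + 0.32^2 + 0.129^2)
= sqrt(0.19357)
= 0.4400

0.4400


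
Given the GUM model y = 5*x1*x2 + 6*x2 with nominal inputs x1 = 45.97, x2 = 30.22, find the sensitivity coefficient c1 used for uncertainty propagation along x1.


y = 5*x1*x2 + 6*x2
dy/dx1 = 5*x2
Evaluate at x2 = 30.22: c1 = 5 * 30.22
c1 = 151.1000

151.1000


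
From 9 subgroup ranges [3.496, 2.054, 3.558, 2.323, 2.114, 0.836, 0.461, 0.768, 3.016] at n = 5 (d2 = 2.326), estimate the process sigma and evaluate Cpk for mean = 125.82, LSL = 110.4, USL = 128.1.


R_bar = (3.496 + 2.054 + 3.558 + 2.323 + 2.114 + 0.836 + 0.461 + 0.768 + 3.016) / 9 = 2.0695556
sigma = R_bar / d2 = 2.0695556 / 2.326 = 0.88974875
Cp = (USL - LSL)/(6*sigma) = (128.1 - 110.4)/(6*0.88974875) = 3.3155
Cpu = (128.1 - 125.82)/(3*0.88974875) = 0.8542
Cpl = (125.82 - 110.4)/(3*0.88974875) = 5.7769
Cpk = min(Cpu, Cpl) = 0.8542

0.8542


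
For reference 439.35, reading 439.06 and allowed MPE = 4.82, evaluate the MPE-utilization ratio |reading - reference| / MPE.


e = indication - reference = 439.06 - 439.35 = -0.2900
|e| = 0.2900
ratio = |e| / MPE = 0.2900 / 4.82
ratio = 0.0602

0.0602


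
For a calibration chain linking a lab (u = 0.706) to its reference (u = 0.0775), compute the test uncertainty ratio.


TUR = u_lab / u_ref
= 0.706 / 0.0775
= 9.1097

9.1097


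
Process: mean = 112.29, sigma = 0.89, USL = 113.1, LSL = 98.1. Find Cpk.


Cpu = (USL - mean) / (3*sigma) = (113.1 - 112.29) / (3*0.89) = 0.3034
Cpl = (mean - LSL) / (3*sigma) = (112.29 - 98.1) / (3*0.89) = 5.3146
Cpk = min(Cpu, Cpl) = 0.3034

0.3034


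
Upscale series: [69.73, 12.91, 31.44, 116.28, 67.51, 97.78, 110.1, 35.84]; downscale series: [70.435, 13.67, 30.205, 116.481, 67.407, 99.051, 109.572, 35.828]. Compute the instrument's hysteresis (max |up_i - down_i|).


|69.73 - 70.435| = 0.7050
|12.91 - 13.67| = 0.7600
|31.44 - 30.205| = 1.2350
|116.28 - 116.481| = 0.2010
|67.51 - 67.407| = 0.1030
|97.78 - 99.051| = 1.2710
|110.1 - 109.572| = 0.5280
|35.84 - 35.828| = 0.0120
hysteresis = max(diffs) = 1.2710

1.2710


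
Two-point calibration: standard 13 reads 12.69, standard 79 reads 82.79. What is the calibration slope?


slope = (y2 - y1) / (x2 - x1)
= (82.79 - 12.69) / (79 - 13)
= 70.1000 / 66
= 1.0621

1.0621


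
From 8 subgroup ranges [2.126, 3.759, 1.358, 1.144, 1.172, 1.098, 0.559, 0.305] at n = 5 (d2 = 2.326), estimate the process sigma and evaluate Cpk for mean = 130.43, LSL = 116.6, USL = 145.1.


R_bar = (2.126 + 3.759 + 1.358 + 1.144 + 1.172 + 1.098 + 0.559 + 0.305) / 8 = 1.440125
sigma = R_bar / d2 = 1.440125 / 2.326 = 0.6191423
Cp = (USL - LSL)/(6*sigma) = (145.1 - 116.6)/(6*0.6191423) = 7.6719
Cpu = (145.1 - 130.43)/(3*0.6191423) = 7.8980
Cpl = (130.43 - 116.6)/(3*0.6191423) = 7.4458
Cpk = min(Cpu, Cpl) = 7.4458

7.4458


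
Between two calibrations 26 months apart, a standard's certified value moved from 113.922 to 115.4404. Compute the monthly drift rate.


rate = (v2 - v1) / months
= (115.4404 - 113.922) / 26
= 1.5184 / 26
= 0.0584

0.0584
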